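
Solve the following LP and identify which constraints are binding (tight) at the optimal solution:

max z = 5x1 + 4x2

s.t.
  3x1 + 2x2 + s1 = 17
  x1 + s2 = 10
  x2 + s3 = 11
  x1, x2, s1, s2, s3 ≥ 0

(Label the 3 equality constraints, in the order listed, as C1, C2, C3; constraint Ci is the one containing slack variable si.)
Optimal: x1 = 0, x2 = 8.5
Slack at optimum:
  C1: slack = 0 (binding)
  C2: slack = 10
  C3: slack = 2.5
  x1 ≥ 0: x1 = 0 (binding)
  x2 ≥ 0: x2 = 8.5
Binding constraints: C1, x1 ≥ 0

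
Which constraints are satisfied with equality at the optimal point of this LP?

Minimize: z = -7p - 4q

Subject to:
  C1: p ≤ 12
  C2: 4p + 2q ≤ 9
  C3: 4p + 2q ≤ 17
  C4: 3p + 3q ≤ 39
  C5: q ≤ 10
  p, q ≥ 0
Optimal: p = 0, q = 4.5
Slack at optimum:
  C1: slack = 12
  C2: slack = 0 (binding)
  C3: slack = 8
  C4: slack = 25.5
  C5: slack = 5.5
  p ≥ 0: p = 0 (binding)
  q ≥ 0: q = 4.5
Binding constraints: C2, p ≥ 0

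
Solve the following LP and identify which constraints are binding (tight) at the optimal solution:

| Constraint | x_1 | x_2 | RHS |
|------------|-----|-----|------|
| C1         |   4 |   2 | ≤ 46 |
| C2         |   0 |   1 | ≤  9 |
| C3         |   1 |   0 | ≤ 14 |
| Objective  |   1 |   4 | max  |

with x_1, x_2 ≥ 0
Optimal: x_1 = 7, x_2 = 9
Slack at optimum:
  C1: slack = 0 (binding)
  C2: slack = 0 (binding)
  C3: slack = 7
  x_1 ≥ 0: x_1 = 7
  x_2 ≥ 0: x_2 = 9
Binding constraints: C1, C2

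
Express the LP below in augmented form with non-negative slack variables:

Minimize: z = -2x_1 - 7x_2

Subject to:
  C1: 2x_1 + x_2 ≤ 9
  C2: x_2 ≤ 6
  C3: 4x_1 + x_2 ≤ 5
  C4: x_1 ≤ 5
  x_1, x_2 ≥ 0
min z = -2x_1 - 7x_2

s.t.
  2x_1 + x_2 + s1 = 9
  x_2 + s2 = 6
  4x_1 + x_2 + s3 = 5
  x_1 + s4 = 5
  x_1, x_2, s1, s2, s3, s4 ≥ 0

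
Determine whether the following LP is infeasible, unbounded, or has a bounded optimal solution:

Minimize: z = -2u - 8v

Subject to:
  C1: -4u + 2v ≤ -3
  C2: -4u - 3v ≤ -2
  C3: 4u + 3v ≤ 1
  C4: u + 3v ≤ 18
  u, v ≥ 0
C3 requires 4u + 3v ≤ 1, while C2 (-4u - 3v ≤ -2) is equivalent to 4u + 3v ≥ 2. Together they would need 2 ≤ 4u + 3v ≤ 1, which is impossible since 2 > 1. No point satisfies all constraints.

Infeasible — the constraint set is empty.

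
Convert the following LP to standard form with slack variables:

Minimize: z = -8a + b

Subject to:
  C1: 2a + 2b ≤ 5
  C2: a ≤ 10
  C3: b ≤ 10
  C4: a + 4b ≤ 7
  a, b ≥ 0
min z = -8a + b

s.t.
  2a + 2b + s1 = 5
  a + s2 = 10
  b + s3 = 10
  a + 4b + s4 = 7
  a, b, s1, s2, s3, s4 ≥ 0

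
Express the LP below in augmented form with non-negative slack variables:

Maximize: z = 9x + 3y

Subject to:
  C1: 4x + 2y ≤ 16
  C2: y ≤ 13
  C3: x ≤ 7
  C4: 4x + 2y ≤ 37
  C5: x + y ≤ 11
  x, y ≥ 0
max z = 9x + 3y

s.t.
  4x + 2y + s1 = 16
  y + s2 = 13
  x + s3 = 7
  4x + 2y + s4 = 37
  x + y + s5 = 11
  x, y, s1, s2, s3, s4, s5 ≥ 0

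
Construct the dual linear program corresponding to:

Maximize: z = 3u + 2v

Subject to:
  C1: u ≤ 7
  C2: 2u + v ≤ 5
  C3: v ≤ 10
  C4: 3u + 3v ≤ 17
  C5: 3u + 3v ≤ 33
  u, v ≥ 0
Minimize: z = 7y1 + 5y2 + 10y3 + 17y4 + 33y5

Subject to:
  C1: -y1 - 2y2 - 3y4 - 3y5 ≤ -3
  C2: -y2 - y3 - 3y4 - 3y5 ≤ -2
  y1, y2, y3, y4, y5 ≥ 0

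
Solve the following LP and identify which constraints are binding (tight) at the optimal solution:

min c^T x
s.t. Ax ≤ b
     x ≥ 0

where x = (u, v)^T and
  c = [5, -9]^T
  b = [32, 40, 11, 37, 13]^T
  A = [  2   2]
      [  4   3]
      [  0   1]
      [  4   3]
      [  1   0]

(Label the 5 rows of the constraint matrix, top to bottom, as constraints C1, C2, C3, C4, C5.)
Optimal: u = 0, v = 11
Slack at optimum:
  C1: slack = 10
  C2: slack = 7
  C3: slack = 0 (binding)
  C4: slack = 4
  C5: slack = 13
  u ≥ 0: u = 0 (binding)
  v ≥ 0: v = 11
Binding constraints: C3, u ≥ 0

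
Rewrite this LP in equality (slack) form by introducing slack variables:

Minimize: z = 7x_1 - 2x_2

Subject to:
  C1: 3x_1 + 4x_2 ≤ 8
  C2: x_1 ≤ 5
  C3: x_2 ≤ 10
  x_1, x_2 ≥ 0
min z = 7x_1 - 2x_2

s.t.
  3x_1 + 4x_2 + s1 = 8
  x_1 + s2 = 5
  x_2 + s3 = 10
  x_1, x_2, s1, s2, s3 ≥ 0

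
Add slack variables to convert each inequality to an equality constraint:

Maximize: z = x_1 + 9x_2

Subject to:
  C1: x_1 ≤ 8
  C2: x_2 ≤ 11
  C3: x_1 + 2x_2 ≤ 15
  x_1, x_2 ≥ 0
max z = x_1 + 9x_2

s.t.
  x_1 + s1 = 8
  x_2 + s2 = 11
  x_1 + 2x_2 + s3 = 15
  x_1, x_2, s1, s2, s3 ≥ 0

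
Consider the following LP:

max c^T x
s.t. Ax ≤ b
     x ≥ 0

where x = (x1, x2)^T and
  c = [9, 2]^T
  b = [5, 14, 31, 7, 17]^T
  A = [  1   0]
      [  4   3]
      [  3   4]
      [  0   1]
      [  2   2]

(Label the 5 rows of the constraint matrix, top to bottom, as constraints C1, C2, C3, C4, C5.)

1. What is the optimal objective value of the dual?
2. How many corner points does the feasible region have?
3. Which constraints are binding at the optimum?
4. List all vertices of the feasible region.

1. 31.5 (by strong duality, equal to the primal optimum)
2. 3
3. C2, x2 ≥ 0
4. (0, 0), (3.5, 0), (0, 4.667)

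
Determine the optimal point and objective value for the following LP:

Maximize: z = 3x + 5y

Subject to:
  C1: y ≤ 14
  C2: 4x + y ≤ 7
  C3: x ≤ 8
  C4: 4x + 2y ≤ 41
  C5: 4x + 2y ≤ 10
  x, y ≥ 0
Each vertex is the intersection of two constraint boundaries that also satisfies all remaining constraints:
  x = 0 and y = 0 → (0, 0)
  4x + y = 7 and y = 0 → (1.75, 0)
  4x + y = 7 and 4x + 2y = 10 → (1, 3)
  4x + 2y = 10 and x = 0 → (0, 5)

Evaluating z = 3x + 5y at each vertex:
  (0, 0): z = 0
  (1.75, 0): z = 5.25
  (1, 3): z = 18
  (0, 5): z = 25

The maximum is at (0, 5) with z = 25.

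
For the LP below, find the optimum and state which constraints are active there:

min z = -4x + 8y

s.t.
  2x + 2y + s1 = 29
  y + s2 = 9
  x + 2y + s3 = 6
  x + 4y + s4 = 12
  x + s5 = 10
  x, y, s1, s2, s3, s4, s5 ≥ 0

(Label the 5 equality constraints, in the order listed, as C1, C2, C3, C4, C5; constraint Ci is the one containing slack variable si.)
Optimal: x = 6, y = 0
Slack at optimum:
  C1: slack = 17
  C2: slack = 9
  C3: slack = 0 (binding)
  C4: slack = 6
  C5: slack = 4
  x ≥ 0: x = 6
  y ≥ 0: y = 0 (binding)
Binding constraints: C3, y ≥ 0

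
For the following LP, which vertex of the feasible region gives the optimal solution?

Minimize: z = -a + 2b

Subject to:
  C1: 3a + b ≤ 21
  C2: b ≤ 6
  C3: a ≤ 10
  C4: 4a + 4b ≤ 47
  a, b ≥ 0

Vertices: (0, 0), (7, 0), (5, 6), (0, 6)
(7, 0) with z = -7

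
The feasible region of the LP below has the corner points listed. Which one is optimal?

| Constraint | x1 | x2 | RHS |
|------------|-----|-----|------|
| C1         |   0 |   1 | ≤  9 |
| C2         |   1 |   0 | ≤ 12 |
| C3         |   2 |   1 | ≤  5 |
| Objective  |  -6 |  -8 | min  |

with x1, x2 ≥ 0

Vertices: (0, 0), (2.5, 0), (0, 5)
(0, 5) with z = -40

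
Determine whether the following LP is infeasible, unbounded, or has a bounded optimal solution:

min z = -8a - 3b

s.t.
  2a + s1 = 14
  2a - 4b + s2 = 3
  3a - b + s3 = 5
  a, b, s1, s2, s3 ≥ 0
Feasible point: (0, 0) satisfies every constraint, so the LP is feasible.
Direction d = (0, 1): for each constraint row a, a·d ≤ 0 —
  (2)(0) + (0)(1) = 0 ≤ 0
  (2)(0) + (-4)(1) = -4 ≤ 0
  (3)(0) + (-1)(1) = -1 ≤ 0
and d ≥ 0, so (0, 0) + t·d stays feasible for every t ≥ 0. Along this ray z = -8a - 3b changes by -3 per unit t, so z → −∞.

The LP is unbounded; z can be made arbitrarily small.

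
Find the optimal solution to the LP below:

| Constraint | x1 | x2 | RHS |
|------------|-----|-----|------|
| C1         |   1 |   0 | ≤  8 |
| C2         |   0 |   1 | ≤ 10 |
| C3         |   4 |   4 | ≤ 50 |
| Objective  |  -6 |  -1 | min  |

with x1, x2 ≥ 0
x1 = 8, x2 = 4.5, z = -52.5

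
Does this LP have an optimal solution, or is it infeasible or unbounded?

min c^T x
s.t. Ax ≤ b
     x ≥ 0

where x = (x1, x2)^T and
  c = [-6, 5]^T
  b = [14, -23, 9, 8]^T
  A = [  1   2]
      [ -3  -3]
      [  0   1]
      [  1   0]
The point (8, 0) satisfies every constraint, so the LP is feasible; the constraints give x1 ≤ 8 and x2 ≤ 9, which with x1, x2 ≥ 0 keep the feasible region inside a bounded box. A feasible, bounded LP attains a finite optimum at a vertex.

Bounded optimum: z* = -48 at (8, 0).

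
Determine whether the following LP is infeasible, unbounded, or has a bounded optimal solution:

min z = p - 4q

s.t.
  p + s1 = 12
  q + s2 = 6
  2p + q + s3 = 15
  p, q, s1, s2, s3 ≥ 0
The point (0, 6) satisfies every constraint, so the LP is feasible; the constraints give p ≤ 12 and q ≤ 6, which with p, q ≥ 0 keep the feasible region inside a bounded box. A feasible, bounded LP attains a finite optimum at a vertex.

Evaluating z = p - 4q at each vertex:
  (0, 0): z = 0
  (7.5, 0): z = 7.5
  (4.5, 6): z = -19.5
  (0, 6): z = -24

Feasible with finite optimum z* = -24 at (0, 6).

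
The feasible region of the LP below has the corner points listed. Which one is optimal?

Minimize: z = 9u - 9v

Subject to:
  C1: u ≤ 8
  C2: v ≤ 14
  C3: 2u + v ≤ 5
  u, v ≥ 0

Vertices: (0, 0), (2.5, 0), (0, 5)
(0, 5) with z = -45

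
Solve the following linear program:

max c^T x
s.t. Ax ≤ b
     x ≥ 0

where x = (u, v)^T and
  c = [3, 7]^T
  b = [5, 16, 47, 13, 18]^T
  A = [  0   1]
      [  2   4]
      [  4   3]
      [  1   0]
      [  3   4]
Each vertex is the intersection of two constraint boundaries that also satisfies all remaining constraints:
  u = 0 and v = 0 → (0, 0)
  3u + 4v = 18 and v = 0 → (6, 0)
  2u + 4v = 16 and 3u + 4v = 18 → (2, 3)
  2u + 4v = 16 and u = 0 → (0, 4)

Evaluating z = 3u + 7v at each vertex:
  (0, 0): z = 0
  (6, 0): z = 18
  (2, 3): z = 27
  (0, 4): z = 28

The maximum is at (0, 4) with z = 28.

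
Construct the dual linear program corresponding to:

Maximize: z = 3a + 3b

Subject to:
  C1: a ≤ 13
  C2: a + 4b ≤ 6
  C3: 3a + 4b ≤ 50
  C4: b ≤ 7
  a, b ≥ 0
Minimize: z = 13y1 + 6y2 + 50y3 + 7y4

Subject to:
  C1: -y1 - y2 - 3y3 ≤ -3
  C2: -4y2 - 4y3 - y4 ≤ -3
  y1, y2, y3, y4 ≥ 0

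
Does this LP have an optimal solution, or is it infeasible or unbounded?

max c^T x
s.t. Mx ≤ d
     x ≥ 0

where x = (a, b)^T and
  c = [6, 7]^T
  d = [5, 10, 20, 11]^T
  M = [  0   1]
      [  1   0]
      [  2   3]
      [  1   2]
The point (10, 0) satisfies every constraint, so the LP is feasible; the constraints give a ≤ 10 and b ≤ 5, which with a, b ≥ 0 keep the feasible region inside a bounded box. A feasible, bounded LP attains a finite optimum at a vertex.

Evaluating z = 6a + 7b at each vertex:
  (0, 0): z = 0
  (10, 0): z = 60
  (7, 2): z = 56
  (1, 5): z = 41
  (0, 5): z = 35

Feasible with finite optimum z* = 60 at (10, 0).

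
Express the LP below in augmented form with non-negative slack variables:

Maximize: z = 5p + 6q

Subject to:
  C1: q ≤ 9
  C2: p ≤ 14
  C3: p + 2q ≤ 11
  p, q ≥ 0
max z = 5p + 6q

s.t.
  q + s1 = 9
  p + s2 = 14
  p + 2q + s3 = 11
  p, q, s1, s2, s3 ≥ 0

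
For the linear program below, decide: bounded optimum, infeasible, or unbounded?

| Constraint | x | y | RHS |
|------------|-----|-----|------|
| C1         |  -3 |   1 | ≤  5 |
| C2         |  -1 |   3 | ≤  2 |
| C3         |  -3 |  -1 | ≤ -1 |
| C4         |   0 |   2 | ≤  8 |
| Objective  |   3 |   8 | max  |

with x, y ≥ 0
Feasible point: (1, 0) satisfies every constraint, so the LP is feasible.
Direction d = (1, 0): for each constraint row a, a·d ≤ 0 —
  (-3)(1) + (1)(0) = -3 ≤ 0
  (-1)(1) + (3)(0) = -1 ≤ 0
  (-3)(1) + (-1)(0) = -3 ≤ 0
  (0)(1) + (2)(0) = 0 ≤ 0
and d ≥ 0, so (1, 0) + t·d stays feasible for every t ≥ 0. Along this ray z = 3x + 8y changes by 3 per unit t, so z → +∞.

Unbounded — the objective can increase without bound over the feasible region.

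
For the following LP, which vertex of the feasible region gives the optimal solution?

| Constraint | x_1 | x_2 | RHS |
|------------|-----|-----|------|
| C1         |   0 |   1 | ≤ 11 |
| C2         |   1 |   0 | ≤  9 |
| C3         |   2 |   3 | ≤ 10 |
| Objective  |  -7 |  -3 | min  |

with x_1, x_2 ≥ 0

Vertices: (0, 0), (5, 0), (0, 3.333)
Evaluating z = -7x_1 - 3x_2 at each vertex:
  (0, 0): z = 0
  (5, 0): z = -35
  (0, 3.333): z = -10

The smallest value is z = -35, attained at (5, 0).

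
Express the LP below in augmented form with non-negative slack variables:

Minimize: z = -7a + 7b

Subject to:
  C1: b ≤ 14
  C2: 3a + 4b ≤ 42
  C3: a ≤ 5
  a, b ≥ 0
min z = -7a + 7b

s.t.
  b + s1 = 14
  3a + 4b + s2 = 42
  a + s3 = 5
  a, b, s1, s2, s3 ≥ 0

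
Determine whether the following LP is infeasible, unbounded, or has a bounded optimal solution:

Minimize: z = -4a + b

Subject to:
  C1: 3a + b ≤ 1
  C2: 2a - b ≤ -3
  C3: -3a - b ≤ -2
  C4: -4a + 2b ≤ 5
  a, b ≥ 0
C1 requires 3a + b ≤ 1, while C3 (-3a - b ≤ -2) is equivalent to 3a + b ≥ 2. Together they would need 2 ≤ 3a + b ≤ 1, which is impossible since 2 > 1. No point satisfies all constraints.

Infeasible: no point satisfies all constraints simultaneously.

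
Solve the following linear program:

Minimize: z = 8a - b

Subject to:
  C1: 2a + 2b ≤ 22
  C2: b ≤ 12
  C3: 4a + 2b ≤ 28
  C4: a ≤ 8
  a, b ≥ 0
Each vertex is the intersection of two constraint boundaries that also satisfies all remaining constraints:
  a = 0 and b = 0 → (0, 0)
  4a + 2b = 28 and b = 0 → (7, 0)
  2a + 2b = 22 and 4a + 2b = 28 → (3, 8)
  2a + 2b = 22 and a = 0 → (0, 11)

Evaluating z = 8a - b at each vertex:
  (0, 0): z = 0
  (7, 0): z = 56
  (3, 8): z = 16
  (0, 11): z = -11

The minimum is at (0, 11) with z = -11.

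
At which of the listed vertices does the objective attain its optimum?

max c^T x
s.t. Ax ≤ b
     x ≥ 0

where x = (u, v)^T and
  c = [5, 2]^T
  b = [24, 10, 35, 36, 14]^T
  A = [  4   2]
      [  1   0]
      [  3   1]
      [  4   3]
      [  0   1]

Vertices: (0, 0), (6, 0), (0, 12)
Evaluating z = 5u + 2v at each vertex:
  (0, 0): z = 0
  (6, 0): z = 30
  (0, 12): z = 24

The largest value is z = 30, attained at (6, 0).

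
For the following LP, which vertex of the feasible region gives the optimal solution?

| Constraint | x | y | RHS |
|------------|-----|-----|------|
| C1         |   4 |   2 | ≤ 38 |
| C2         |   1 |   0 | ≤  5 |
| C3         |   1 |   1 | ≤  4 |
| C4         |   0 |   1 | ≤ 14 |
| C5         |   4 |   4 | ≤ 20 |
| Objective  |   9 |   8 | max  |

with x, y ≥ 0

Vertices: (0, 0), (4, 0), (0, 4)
Evaluating z = 9x + 8y at each vertex:
  (0, 0): z = 0
  (4, 0): z = 36
  (0, 4): z = 32

The largest value is z = 36, attained at (4, 0).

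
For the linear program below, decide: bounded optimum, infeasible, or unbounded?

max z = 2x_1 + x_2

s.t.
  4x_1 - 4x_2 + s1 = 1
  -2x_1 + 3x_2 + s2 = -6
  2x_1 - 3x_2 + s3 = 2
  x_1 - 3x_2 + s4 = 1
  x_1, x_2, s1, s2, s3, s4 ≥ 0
The row 2x_1 - 3x_2 + s3 = 2 with s3 ≥ 0 requires 2x_1 - 3x_2 ≤ 2, while the row -2x_1 + 3x_2 + s2 = -6 with s2 ≥ 0 is equivalent to 2x_1 - 3x_2 ≥ 6. Together they would need 6 ≤ 2x_1 - 3x_2 ≤ 2, which is impossible since 6 > 2. No point satisfies all constraints.

The feasible region is empty; the LP is infeasible.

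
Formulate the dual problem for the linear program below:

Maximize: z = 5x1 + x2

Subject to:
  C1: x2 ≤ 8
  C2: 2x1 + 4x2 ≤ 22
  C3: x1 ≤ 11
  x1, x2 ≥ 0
Minimize: z = 8y1 + 22y2 + 11y3

Subject to:
  C1: -2y2 - y3 ≤ -5
  C2: -y1 - 4y2 ≤ -1
  y1, y2, y3 ≥ 0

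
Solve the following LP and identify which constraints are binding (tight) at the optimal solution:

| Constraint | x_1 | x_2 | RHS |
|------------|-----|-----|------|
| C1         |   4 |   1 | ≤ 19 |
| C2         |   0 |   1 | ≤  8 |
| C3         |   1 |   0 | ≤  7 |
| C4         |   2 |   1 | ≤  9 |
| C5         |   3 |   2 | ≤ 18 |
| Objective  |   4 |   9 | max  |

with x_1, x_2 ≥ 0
Optimal: x_1 = 0.5, x_2 = 8
Binding: C2, C4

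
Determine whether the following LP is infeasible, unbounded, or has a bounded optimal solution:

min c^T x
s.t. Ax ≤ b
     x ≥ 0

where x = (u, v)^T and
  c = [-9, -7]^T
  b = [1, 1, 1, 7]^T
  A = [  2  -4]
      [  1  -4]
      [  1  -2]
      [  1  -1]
Feasible point: (0, 0) satisfies every constraint, so the LP is feasible.
Direction d = (0, 1): for each constraint row a, a·d ≤ 0 —
  (2)(0) + (-4)(1) = -4 ≤ 0
  (1)(0) + (-4)(1) = -4 ≤ 0
  (1)(0) + (-2)(1) = -2 ≤ 0
  (1)(0) + (-1)(1) = -1 ≤ 0
and d ≥ 0, so (0, 0) + t·d stays feasible for every t ≥ 0. Along this ray z = -9u - 7v changes by -7 per unit t, so z → −∞.

Unbounded: there is a feasible ray along which z → −∞.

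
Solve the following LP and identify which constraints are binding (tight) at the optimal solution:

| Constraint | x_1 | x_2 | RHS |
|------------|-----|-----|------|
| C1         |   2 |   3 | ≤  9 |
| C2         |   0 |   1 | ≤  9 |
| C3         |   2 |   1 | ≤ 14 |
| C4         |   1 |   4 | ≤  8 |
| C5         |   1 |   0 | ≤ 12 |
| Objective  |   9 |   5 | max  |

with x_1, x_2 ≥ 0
Optimal: x_1 = 4.5, x_2 = 0
Binding: C1, x_2 ≥ 0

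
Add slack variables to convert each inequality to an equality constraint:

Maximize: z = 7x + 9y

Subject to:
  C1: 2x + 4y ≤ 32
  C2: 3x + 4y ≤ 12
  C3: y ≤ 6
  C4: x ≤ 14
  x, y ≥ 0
max z = 7x + 9y

s.t.
  2x + 4y + s1 = 32
  3x + 4y + s2 = 12
  y + s3 = 6
  x + s4 = 14
  x, y, s1, s2, s3, s4 ≥ 0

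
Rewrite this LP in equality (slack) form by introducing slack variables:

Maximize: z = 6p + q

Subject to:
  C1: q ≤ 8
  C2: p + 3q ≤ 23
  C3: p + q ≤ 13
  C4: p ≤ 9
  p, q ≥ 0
max z = 6p + q

s.t.
  q + s1 = 8
  p + 3q + s2 = 23
  p + q + s3 = 13
  p + s4 = 9
  p, q, s1, s2, s3, s4 ≥ 0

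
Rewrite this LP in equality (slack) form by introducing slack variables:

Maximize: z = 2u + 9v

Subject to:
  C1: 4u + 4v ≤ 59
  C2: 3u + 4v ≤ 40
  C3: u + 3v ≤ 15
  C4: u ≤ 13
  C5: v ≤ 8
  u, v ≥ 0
max z = 2u + 9v

s.t.
  4u + 4v + s1 = 59
  3u + 4v + s2 = 40
  u + 3v + s3 = 15
  u + s4 = 13
  v + s5 = 8
  u, v, s1, s2, s3, s4, s5 ≥ 0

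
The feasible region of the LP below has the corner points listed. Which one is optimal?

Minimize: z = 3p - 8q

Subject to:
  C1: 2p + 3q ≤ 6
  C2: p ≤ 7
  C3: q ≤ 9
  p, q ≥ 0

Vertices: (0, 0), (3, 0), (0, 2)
Evaluating z = 3p - 8q at each vertex:
  (0, 0): z = 0
  (3, 0): z = 9
  (0, 2): z = -16

The smallest value is z = -16, attained at (0, 2).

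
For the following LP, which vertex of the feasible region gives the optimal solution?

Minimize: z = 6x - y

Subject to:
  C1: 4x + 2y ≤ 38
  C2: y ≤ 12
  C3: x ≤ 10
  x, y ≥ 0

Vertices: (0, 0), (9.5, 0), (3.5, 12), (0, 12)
Evaluating z = 6x - y at each vertex:
  (0, 0): z = 0
  (9.5, 0): z = 57
  (3.5, 12): z = 9
  (0, 12): z = -12

The smallest value is z = -12, attained at (0, 12).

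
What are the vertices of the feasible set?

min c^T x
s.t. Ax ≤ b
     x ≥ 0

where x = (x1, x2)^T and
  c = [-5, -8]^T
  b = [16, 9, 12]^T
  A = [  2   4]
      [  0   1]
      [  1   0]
Each vertex is the intersection of two constraint boundaries that also satisfies all remaining constraints:
  x1 = 0 and x2 = 0 → (0, 0)
  2x1 + 4x2 = 16 and x2 = 0 → (8, 0)
  2x1 + 4x2 = 16 and x1 = 0 → (0, 4)

Vertices: (0, 0), (8, 0), (0, 4)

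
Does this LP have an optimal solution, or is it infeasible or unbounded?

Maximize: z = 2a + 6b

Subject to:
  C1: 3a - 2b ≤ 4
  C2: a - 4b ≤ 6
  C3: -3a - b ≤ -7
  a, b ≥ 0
Feasible point: (2, 1) satisfies every constraint, so the LP is feasible.
Direction d = (0, 1): for each constraint row a, a·d ≤ 0 —
  (3)(0) + (-2)(1) = -2 ≤ 0
  (1)(0) + (-4)(1) = -4 ≤ 0
  (-3)(0) + (-1)(1) = -1 ≤ 0
and d ≥ 0, so (2, 1) + t·d stays feasible for every t ≥ 0. Along this ray z = 2a + 6b changes by 6 per unit t, so z → +∞.

The LP is unbounded; z can be made arbitrarily large.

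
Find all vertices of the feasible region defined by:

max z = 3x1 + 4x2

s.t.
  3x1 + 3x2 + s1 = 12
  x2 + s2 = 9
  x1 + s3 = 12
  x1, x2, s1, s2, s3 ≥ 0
Each vertex is the intersection of two constraint boundaries that also satisfies all remaining constraints:
  x1 = 0 and x2 = 0 → (0, 0)
  3x1 + 3x2 = 12 and x2 = 0 → (4, 0)
  3x1 + 3x2 = 12 and x1 = 0 → (0, 4)

Vertices: (0, 0), (4, 0), (0, 4)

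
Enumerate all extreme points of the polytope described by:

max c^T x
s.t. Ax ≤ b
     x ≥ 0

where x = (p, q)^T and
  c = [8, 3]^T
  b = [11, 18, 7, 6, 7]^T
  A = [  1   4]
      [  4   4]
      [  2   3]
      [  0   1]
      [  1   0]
Each vertex is the intersection of two constraint boundaries that also satisfies all remaining constraints:
  p = 0 and q = 0 → (0, 0)
  2p + 3q = 7 and q = 0 → (3.5, 0)
  2p + 3q = 7 and p = 0 → (0, 2.333)

Vertices: (0, 0), (3.5, 0), (0, 2.333)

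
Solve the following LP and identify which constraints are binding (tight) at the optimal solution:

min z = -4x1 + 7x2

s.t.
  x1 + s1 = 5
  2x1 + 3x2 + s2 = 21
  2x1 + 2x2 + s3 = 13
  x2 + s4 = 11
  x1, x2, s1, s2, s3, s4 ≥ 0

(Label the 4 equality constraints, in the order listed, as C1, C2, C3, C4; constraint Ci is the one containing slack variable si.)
Optimal: x1 = 5, x2 = 0
Binding: C1, x2 ≥ 0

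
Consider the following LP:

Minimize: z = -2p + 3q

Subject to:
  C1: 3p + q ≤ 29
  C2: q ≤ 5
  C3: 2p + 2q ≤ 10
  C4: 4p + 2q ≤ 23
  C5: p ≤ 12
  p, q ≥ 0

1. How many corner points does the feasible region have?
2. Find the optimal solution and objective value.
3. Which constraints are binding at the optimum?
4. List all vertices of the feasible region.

1. 3
2. p = 5, q = 0, z = -10
3. C3, q ≥ 0
4. (0, 0), (5, 0), (0, 5)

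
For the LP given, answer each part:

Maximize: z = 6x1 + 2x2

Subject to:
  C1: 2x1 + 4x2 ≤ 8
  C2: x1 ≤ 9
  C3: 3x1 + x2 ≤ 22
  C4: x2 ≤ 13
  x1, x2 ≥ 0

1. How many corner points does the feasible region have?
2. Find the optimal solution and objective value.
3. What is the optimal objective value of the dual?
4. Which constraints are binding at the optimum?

1. 3
2. x1 = 4, x2 = 0, z = 24
3. 24 (by strong duality, equal to the primal optimum)
4. C1, x2 ≥ 0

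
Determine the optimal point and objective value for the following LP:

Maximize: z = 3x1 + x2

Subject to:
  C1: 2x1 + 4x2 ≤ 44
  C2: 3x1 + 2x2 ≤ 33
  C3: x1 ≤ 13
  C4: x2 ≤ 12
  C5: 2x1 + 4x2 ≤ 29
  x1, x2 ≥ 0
x1 = 11, x2 = 0, z = 33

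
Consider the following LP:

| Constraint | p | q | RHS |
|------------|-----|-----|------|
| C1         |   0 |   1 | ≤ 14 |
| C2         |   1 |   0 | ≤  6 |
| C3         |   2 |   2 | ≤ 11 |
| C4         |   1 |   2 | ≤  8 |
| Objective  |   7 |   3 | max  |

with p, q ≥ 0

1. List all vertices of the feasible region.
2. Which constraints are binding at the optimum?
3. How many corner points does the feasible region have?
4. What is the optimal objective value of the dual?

1. (0, 0), (5.5, 0), (3, 2.5), (0, 4)
2. C3, q ≥ 0
3. 4
4. 38.5 (by strong duality, equal to the primal optimum)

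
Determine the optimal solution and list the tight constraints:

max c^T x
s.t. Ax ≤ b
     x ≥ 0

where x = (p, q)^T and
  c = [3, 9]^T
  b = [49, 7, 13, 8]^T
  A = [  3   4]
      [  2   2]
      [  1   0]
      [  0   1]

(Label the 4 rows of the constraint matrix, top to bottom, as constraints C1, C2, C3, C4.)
Optimal: p = 0, q = 3.5
Slack at optimum:
  C1: slack = 35
  C2: slack = 0 (binding)
  C3: slack = 13
  C4: slack = 4.5
  p ≥ 0: p = 0 (binding)
  q ≥ 0: q = 3.5
Binding constraints: C2, p ≥ 0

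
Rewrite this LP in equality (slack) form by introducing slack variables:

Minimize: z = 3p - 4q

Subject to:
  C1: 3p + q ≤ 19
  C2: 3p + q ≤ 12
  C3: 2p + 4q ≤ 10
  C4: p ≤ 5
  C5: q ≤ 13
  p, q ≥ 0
min z = 3p - 4q

s.t.
  3p + q + s1 = 19
  3p + q + s2 = 12
  2p + 4q + s3 = 10
  p + s4 = 5
  q + s5 = 13
  p, q, s1, s2, s3, s4, s5 ≥ 0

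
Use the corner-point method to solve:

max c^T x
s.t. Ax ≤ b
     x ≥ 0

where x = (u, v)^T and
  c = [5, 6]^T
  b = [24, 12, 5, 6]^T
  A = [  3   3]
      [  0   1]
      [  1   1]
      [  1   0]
Each vertex is the intersection of two constraint boundaries that also satisfies all remaining constraints:
  u = 0 and v = 0 → (0, 0)
  u + v = 5 and v = 0 → (5, 0)
  u + v = 5 and u = 0 → (0, 5)

Evaluating z = 5u + 6v at each vertex:
  (0, 0): z = 0
  (5, 0): z = 25
  (0, 5): z = 30

The maximum is at (0, 5) with z = 30.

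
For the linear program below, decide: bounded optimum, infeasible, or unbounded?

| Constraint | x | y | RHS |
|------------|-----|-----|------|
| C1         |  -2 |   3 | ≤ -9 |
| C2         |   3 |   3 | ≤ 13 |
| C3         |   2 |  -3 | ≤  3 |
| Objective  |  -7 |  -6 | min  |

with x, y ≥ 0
C3 requires 2x - 3y ≤ 3, while C1 (-2x + 3y ≤ -9) is equivalent to 2x - 3y ≥ 9. Together they would need 9 ≤ 2x - 3y ≤ 3, which is impossible since 9 > 3. No point satisfies all constraints.

The feasible region is empty; the LP is infeasible.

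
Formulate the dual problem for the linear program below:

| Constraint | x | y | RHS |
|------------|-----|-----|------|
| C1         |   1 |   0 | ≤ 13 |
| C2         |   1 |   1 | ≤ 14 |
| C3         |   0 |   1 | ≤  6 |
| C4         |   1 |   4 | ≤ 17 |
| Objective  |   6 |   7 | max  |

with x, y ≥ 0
Minimize: z = 13y1 + 14y2 + 6y3 + 17y4

Subject to:
  C1: -y1 - y2 - y4 ≤ -6
  C2: -y2 - y3 - 4y4 ≤ -7
  y1, y2, y3, y4 ≥ 0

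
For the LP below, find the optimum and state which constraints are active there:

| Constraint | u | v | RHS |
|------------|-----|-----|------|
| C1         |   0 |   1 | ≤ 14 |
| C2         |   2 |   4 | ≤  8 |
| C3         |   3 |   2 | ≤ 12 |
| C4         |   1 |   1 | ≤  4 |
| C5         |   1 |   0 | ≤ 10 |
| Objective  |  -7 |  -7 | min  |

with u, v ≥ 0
Optimal: u = 4, v = 0
Slack at optimum:
  C1: slack = 14
  C2: slack = 0 (binding)
  C3: slack = 0 (binding)
  C4: slack = 0 (binding)
  C5: slack = 6
  u ≥ 0: u = 4
  v ≥ 0: v = 0 (binding)
Binding constraints: C2, C3, C4, v ≥ 0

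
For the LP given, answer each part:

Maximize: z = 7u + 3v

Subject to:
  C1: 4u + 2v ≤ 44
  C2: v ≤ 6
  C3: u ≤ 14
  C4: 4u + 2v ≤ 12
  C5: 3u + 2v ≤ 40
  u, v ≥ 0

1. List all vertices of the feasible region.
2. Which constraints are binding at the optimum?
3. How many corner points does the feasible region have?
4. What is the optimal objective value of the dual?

1. (0, 0), (3, 0), (0, 6)
2. C4, v ≥ 0
3. 3
4. 21 (by strong duality, equal to the primal optimum)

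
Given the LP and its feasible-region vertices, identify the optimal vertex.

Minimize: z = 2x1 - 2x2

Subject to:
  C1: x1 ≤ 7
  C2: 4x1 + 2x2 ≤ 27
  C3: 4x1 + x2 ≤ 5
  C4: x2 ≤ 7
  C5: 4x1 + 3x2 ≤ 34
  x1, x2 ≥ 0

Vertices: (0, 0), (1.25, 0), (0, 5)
Evaluating z = 2x1 - 2x2 at each vertex:
  (0, 0): z = 0
  (1.25, 0): z = 2.5
  (0, 5): z = -10

The smallest value is z = -10, attained at (0, 5).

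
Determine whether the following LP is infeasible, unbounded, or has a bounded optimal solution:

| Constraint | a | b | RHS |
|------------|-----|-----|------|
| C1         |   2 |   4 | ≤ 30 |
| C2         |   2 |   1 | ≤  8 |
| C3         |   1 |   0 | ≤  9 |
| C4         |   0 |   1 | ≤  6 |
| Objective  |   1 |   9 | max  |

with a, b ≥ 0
The point (1, 6) satisfies every constraint, so the LP is feasible; the constraints give a ≤ 9 and b ≤ 6, which with a, b ≥ 0 keep the feasible region inside a bounded box. A feasible, bounded LP attains a finite optimum at a vertex.

The LP has an optimal solution: (1, 6) with z = 55.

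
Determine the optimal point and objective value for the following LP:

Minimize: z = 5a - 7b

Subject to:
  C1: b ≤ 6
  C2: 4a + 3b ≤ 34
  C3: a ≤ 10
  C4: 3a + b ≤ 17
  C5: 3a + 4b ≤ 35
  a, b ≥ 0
a = 0, b = 6, z = -42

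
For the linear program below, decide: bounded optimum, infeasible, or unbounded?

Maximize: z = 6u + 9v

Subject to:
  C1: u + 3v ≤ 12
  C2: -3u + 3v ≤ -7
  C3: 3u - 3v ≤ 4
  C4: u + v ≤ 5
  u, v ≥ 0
C3 requires 3u - 3v ≤ 4, while C2 (-3u + 3v ≤ -7) is equivalent to 3u - 3v ≥ 7. Together they would need 7 ≤ 3u - 3v ≤ 4, which is impossible since 7 > 4. No point satisfies all constraints.

Infeasible: no point satisfies all constraints simultaneously.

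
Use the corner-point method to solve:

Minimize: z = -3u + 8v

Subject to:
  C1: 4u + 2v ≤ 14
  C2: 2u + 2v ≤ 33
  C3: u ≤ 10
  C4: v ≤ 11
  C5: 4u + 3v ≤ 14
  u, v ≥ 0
Each vertex is the intersection of two constraint boundaries that also satisfies all remaining constraints:
  u = 0 and v = 0 → (0, 0)
  4u + 2v = 14 and 4u + 3v = 14 → (3.5, 0)
  4u + 3v = 14 and u = 0 → (0, 4.667)

Evaluating z = -3u + 8v at each vertex:
  (0, 0): z = 0
  (3.5, 0): z = -10.5
  (0, 4.667): z = 37.33

The minimum is at (3.5, 0) with z = -10.5.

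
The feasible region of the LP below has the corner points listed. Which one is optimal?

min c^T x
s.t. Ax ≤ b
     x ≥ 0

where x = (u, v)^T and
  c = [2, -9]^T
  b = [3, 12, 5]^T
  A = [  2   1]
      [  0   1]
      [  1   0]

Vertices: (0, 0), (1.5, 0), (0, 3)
(0, 3) with z = -27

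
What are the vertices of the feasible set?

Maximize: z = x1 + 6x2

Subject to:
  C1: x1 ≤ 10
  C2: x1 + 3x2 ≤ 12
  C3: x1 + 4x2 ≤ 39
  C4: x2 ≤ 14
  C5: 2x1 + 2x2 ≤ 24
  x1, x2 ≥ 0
Each vertex is the intersection of two constraint boundaries that also satisfies all remaining constraints:
  x1 = 0 and x2 = 0 → (0, 0)
  x1 = 10 and x2 = 0 → (10, 0)
  x1 = 10 and x1 + 3x2 = 12 → (10, 0.6667)
  x1 + 3x2 = 12 and x1 = 0 → (0, 4)

Vertices: (0, 0), (10, 0), (10, 0.6667), (0, 4)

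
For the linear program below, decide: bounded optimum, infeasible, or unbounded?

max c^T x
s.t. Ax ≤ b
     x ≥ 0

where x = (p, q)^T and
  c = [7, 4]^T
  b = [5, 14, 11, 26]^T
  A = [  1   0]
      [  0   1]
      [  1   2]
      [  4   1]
The point (5, 3) satisfies every constraint, so the LP is feasible; the constraints give p ≤ 5 and q ≤ 14, which with p, q ≥ 0 keep the feasible region inside a bounded box. A feasible, bounded LP attains a finite optimum at a vertex.

Evaluating z = 7p + 4q at each vertex:
  (0, 0): z = 0
  (5, 0): z = 35
  (5, 3): z = 47
  (0, 5.5): z = 22

Feasible with finite optimum z* = 47 at (5, 3).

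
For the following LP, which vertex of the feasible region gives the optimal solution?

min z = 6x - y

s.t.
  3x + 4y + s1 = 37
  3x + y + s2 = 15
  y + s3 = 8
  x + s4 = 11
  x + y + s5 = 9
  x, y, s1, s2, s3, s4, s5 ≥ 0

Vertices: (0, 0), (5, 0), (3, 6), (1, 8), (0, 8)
Evaluating z = 6x - y at each vertex:
  (0, 0): z = 0
  (5, 0): z = 30
  (3, 6): z = 12
  (1, 8): z = -2
  (0, 8): z = -8

The smallest value is z = -8, attained at (0, 8).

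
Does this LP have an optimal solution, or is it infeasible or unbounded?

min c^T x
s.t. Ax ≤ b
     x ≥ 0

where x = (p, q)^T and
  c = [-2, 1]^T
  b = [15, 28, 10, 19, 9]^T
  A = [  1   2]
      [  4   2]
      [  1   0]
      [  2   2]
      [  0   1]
The point (7, 0) satisfies every constraint, so the LP is feasible; the constraints give p ≤ 10 and q ≤ 9, which with p, q ≥ 0 keep the feasible region inside a bounded box. A feasible, bounded LP attains a finite optimum at a vertex.

Bounded optimum: z* = -14 at (7, 0).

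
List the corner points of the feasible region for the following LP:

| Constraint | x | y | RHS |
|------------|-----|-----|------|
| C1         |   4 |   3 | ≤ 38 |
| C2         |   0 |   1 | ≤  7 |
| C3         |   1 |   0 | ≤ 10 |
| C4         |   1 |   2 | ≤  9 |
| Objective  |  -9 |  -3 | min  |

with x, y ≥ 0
Each vertex is the intersection of two constraint boundaries that also satisfies all remaining constraints:
  x = 0 and y = 0 → (0, 0)
  x + 2y = 9 and y = 0 → (9, 0)
  x + 2y = 9 and x = 0 → (0, 4.5)

Vertices: (0, 0), (9, 0), (0, 4.5)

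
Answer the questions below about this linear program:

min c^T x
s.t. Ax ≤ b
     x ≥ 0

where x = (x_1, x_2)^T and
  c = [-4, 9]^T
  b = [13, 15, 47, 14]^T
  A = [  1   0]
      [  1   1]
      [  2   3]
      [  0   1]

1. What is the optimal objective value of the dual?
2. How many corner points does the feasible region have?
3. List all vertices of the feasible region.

1. -52 (by strong duality, equal to the primal optimum)
2. 5
3. (0, 0), (13, 0), (13, 2), (1, 14), (0, 14)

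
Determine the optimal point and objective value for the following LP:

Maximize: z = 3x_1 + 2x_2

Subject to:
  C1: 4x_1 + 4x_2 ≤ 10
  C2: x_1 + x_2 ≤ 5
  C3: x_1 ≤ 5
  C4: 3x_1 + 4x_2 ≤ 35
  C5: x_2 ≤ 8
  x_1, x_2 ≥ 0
Each vertex is the intersection of two constraint boundaries that also satisfies all remaining constraints:
  x_1 = 0 and x_2 = 0 → (0, 0)
  4x_1 + 4x_2 = 10 and x_2 = 0 → (2.5, 0)
  4x_1 + 4x_2 = 10 and x_1 = 0 → (0, 2.5)

Evaluating z = 3x_1 + 2x_2 at each vertex:
  (0, 0): z = 0
  (2.5, 0): z = 7.5
  (0, 2.5): z = 5

The maximum is at (2.5, 0) with z = 7.5.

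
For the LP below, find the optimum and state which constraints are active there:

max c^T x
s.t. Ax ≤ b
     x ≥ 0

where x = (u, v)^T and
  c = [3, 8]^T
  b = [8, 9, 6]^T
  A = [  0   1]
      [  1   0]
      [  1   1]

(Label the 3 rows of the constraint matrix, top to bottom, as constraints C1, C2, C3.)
Optimal: u = 0, v = 6
Binding: C3, u ≥ 0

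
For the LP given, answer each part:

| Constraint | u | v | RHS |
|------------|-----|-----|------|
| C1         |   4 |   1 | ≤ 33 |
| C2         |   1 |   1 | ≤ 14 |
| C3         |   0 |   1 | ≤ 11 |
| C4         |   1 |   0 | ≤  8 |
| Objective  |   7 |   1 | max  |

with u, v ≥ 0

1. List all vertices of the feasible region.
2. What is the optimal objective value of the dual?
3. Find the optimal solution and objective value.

1. (0, 0), (8, 0), (8, 1), (6.333, 7.667), (3, 11), (0, 11)
2. 57 (by strong duality, equal to the primal optimum)
3. u = 8, v = 1, z = 57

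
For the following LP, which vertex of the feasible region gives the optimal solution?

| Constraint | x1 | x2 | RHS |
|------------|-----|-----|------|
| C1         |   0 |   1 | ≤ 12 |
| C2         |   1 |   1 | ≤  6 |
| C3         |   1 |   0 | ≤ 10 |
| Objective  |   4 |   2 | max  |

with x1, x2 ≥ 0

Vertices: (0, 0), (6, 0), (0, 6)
(6, 0) with z = 24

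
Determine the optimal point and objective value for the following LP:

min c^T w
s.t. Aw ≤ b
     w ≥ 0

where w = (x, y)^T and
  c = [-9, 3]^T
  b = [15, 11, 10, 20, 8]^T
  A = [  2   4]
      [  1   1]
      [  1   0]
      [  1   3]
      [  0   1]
Each vertex is the intersection of two constraint boundaries that also satisfies all remaining constraints:
  x = 0 and y = 0 → (0, 0)
  2x + 4y = 15 and y = 0 → (7.5, 0)
  2x + 4y = 15 and x = 0 → (0, 3.75)

Evaluating z = -9x + 3y at each vertex:
  (0, 0): z = 0
  (7.5, 0): z = -67.5
  (0, 3.75): z = 11.25

The minimum is at (7.5, 0) with z = -67.5.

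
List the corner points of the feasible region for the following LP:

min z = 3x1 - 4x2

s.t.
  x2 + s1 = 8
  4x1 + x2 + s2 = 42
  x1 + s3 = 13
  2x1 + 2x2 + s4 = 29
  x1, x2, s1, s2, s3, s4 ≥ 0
Each vertex is the intersection of two constraint boundaries that also satisfies all remaining constraints:
  x1 = 0 and x2 = 0 → (0, 0)
  4x1 + x2 = 42 and x2 = 0 → (10.5, 0)
  4x1 + x2 = 42 and 2x1 + 2x2 = 29 → (9.167, 5.333)
  x2 = 8 and 2x1 + 2x2 = 29 → (6.5, 8)
  x2 = 8 and x1 = 0 → (0, 8)

Vertices: (0, 0), (10.5, 0), (9.167, 5.333), (6.5, 8), (0, 8)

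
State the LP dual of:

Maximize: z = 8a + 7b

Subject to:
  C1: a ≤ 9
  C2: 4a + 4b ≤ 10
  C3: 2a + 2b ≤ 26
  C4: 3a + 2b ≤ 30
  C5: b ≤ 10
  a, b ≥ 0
Minimize: z = 9y1 + 10y2 + 26y3 + 30y4 + 10y5

Subject to:
  C1: -y1 - 4y2 - 2y3 - 3y4 ≤ -8
  C2: -4y2 - 2y3 - 2y4 - y5 ≤ -7
  y1, y2, y3, y4, y5 ≥ 0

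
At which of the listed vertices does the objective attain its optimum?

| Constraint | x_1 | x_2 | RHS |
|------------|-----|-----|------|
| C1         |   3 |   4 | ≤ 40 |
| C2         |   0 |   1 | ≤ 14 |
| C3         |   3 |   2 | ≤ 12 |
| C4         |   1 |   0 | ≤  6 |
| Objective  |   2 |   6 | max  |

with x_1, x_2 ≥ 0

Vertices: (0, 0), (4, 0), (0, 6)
Evaluating z = 2x_1 + 6x_2 at each vertex:
  (0, 0): z = 0
  (4, 0): z = 8
  (0, 6): z = 36

The largest value is z = 36, attained at (0, 6).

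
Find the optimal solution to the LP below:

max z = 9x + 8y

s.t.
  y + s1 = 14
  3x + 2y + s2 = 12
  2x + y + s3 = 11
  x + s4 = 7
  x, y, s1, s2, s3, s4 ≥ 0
Each vertex is the intersection of two constraint boundaries that also satisfies all remaining constraints:
  x = 0 and y = 0 → (0, 0)
  3x + 2y = 12 and y = 0 → (4, 0)
  3x + 2y = 12 and x = 0 → (0, 6)

Evaluating z = 9x + 8y at each vertex:
  (0, 0): z = 0
  (4, 0): z = 36
  (0, 6): z = 48

The maximum is at (0, 6) with z = 48.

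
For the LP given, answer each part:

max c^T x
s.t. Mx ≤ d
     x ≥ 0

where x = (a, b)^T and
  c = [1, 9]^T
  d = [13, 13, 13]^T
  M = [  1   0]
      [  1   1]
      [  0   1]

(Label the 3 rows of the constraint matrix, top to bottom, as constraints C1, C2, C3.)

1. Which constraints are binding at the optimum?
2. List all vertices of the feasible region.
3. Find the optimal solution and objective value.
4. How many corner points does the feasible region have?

1. C2, C3, a ≥ 0
2. (0, 0), (13, 0), (0, 13)
3. a = 0, b = 13, z = 117
4. 3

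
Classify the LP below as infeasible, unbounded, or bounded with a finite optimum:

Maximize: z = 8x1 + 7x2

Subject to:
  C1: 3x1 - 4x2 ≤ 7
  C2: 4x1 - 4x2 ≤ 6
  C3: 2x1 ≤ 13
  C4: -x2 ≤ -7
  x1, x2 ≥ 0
Feasible point: (0, 7) satisfies every constraint, so the LP is feasible.
Direction d = (0, 1): for each constraint row a, a·d ≤ 0 —
  (3)(0) + (-4)(1) = -4 ≤ 0
  (4)(0) + (-4)(1) = -4 ≤ 0
  (2)(0) + (0)(1) = 0 ≤ 0
  (0)(0) + (-1)(1) = -1 ≤ 0
and d ≥ 0, so (0, 7) + t·d stays feasible for every t ≥ 0. Along this ray z = 8x1 + 7x2 changes by 7 per unit t, so z → +∞.

Unbounded — the objective can increase without bound over the feasible region.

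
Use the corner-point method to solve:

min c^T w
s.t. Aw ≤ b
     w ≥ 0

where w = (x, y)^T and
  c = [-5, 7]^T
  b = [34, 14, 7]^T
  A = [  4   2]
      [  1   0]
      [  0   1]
Each vertex is the intersection of two constraint boundaries that also satisfies all remaining constraints:
  x = 0 and y = 0 → (0, 0)
  4x + 2y = 34 and y = 0 → (8.5, 0)
  4x + 2y = 34 and y = 7 → (5, 7)
  y = 7 and x = 0 → (0, 7)

Evaluating z = -5x + 7y at each vertex:
  (0, 0): z = 0
  (8.5, 0): z = -42.5
  (5, 7): z = 24
  (0, 7): z = 49

The minimum is at (8.5, 0) with z = -42.5.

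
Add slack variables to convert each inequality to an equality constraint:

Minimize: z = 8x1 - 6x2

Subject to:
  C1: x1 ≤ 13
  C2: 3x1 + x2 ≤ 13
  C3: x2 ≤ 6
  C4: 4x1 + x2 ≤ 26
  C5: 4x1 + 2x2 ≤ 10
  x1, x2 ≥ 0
min z = 8x1 - 6x2

s.t.
  x1 + s1 = 13
  3x1 + x2 + s2 = 13
  x2 + s3 = 6
  4x1 + x2 + s4 = 26
  4x1 + 2x2 + s5 = 10
  x1, x2, s1, s2, s3, s4, s5 ≥ 0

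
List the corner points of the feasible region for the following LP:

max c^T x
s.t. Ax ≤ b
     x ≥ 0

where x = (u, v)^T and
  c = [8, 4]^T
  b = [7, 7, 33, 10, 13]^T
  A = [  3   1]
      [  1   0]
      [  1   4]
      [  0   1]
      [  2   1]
Each vertex is the intersection of two constraint boundaries that also satisfies all remaining constraints:
  u = 0 and v = 0 → (0, 0)
  3u + v = 7 and v = 0 → (2.333, 0)
  3u + v = 7 and u = 0 → (0, 7)

Vertices: (0, 0), (2.333, 0), (0, 7)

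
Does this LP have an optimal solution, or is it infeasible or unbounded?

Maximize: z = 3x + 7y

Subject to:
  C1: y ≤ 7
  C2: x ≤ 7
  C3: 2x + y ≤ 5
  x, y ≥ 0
The point (0, 5) satisfies every constraint, so the LP is feasible; the constraints give x ≤ 7 and y ≤ 7, which with x, y ≥ 0 keep the feasible region inside a bounded box. A feasible, bounded LP attains a finite optimum at a vertex.

The LP has an optimal solution: (0, 5) with z = 35.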